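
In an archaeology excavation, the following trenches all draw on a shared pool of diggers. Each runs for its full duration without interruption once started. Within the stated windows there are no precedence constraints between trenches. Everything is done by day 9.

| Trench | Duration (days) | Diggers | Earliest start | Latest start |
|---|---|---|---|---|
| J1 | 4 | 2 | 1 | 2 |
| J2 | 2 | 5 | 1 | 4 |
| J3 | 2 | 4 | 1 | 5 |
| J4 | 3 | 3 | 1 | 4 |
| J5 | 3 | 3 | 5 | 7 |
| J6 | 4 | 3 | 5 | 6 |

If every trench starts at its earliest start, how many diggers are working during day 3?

5

At early start, day 3 has: J1, J4.
Demand: 2 + 3 = 5.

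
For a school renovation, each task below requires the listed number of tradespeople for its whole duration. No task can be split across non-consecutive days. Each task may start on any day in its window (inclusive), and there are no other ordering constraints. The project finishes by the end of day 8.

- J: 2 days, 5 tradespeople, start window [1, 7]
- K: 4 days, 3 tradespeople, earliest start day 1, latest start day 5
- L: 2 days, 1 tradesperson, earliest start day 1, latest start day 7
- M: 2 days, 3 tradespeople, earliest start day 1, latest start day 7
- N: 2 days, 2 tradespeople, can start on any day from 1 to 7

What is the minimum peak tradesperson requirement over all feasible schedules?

Early-start (J@1, K@1, L@1, M@1, N@1) gives peak 14: d1:14  d2:14  d3:3  d4:3  d5:0  d6:0  d7:0  d8:0.
Shift K→3, L→3, M→7, N→5.
Schedule J@1, K@3, L@3, M@7, N@5: d1:5  d2:5  d3:4  d4:4  d5:5  d6:5  d7:3  d8:3 — peak 5.
Total tradesperson-days = 34 over 8 days ⇒ peak ≥ ⌈34/8⌉ = 5, so 5 is optimal.

5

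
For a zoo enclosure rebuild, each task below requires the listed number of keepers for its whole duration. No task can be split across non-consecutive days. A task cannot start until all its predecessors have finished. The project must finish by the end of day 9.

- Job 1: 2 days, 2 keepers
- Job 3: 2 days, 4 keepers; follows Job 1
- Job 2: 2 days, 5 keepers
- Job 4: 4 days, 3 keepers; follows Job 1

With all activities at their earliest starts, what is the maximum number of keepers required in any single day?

Early-start schedule: Job 1@1, Job 3@3, Job 2@1, Job 4@3.
Load per day: day 1: 7, day 2: 7, day 3: 7, day 4: 7, day 5: 3, day 6: 3, day 7: 0, day 8: 0, day 9: 0.
Peak is 7.

7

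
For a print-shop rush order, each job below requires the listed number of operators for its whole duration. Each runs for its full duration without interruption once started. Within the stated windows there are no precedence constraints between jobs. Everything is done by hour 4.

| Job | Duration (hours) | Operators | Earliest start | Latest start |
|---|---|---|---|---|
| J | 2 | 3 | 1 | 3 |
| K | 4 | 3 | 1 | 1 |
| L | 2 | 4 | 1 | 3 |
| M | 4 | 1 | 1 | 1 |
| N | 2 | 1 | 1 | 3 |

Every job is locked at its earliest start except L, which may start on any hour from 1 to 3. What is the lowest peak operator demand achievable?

8

L@1: h1:12  h2:12  h3:4  h4:4 → peak 12
L@2: h1:8  h2:12  h3:8  h4:4 → peak 12
L@3: h1:8  h2:8  h3:8  h4:8 → peak 8
Best is L@3, peak 8.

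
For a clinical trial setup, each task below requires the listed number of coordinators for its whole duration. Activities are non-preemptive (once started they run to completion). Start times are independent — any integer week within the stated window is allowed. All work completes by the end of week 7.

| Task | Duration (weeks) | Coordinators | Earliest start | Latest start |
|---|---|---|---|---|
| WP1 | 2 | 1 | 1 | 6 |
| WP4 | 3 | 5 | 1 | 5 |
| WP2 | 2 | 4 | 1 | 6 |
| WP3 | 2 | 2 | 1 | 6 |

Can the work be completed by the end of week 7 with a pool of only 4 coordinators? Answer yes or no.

Total coordinator-weeks = 29; over 7 weeks the average is 29/7 > 4, so some week must exceed 4.

no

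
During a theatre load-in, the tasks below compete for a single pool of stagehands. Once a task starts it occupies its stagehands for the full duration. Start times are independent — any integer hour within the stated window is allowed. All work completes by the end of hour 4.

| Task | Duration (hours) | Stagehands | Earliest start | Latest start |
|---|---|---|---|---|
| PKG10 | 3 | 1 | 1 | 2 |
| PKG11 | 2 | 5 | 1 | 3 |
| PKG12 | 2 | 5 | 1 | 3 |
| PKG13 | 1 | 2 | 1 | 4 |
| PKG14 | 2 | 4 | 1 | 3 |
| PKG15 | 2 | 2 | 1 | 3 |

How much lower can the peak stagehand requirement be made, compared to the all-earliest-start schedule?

Early-start peak: h1:19  h2:17  h3:1  h4:0 ⇒ 19.
Leveled (PKG10@1, PKG11@1, PKG12@3, PKG13@1, PKG14@3, PKG15@1): h1:10  h2:8  h3:10  h4:9 ⇒ 10.
Reduction 19 − 10 = 9.

9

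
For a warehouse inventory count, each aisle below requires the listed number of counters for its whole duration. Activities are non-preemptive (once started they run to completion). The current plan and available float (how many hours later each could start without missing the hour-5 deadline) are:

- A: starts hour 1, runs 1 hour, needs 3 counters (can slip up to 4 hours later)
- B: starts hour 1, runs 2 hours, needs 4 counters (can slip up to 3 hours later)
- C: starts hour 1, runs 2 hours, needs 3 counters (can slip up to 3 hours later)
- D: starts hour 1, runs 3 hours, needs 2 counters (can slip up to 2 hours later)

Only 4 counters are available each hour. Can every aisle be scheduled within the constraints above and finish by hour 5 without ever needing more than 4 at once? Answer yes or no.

no

Total counter-hours = 23; over 5 hours the average is 23/5 > 4, so some hour must exceed 4.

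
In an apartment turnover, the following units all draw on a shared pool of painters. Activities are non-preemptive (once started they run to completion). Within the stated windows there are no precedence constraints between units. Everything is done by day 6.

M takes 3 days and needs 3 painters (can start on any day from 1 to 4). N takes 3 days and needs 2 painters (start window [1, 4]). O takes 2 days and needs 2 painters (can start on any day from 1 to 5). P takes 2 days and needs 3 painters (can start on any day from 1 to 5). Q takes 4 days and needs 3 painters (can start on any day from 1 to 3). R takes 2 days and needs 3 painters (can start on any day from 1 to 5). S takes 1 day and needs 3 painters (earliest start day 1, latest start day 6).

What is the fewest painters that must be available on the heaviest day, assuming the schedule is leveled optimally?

Early-start (M@1, N@1, O@1, P@1, Q@1, R@1, S@1) gives peak 19: d1:19  d2:16  d3:8  d4:3  d5:0  d6:0.
Shift O→4, Q→3, R→4, S→6.
Schedule M@1, N@1, O@4, P@1, Q@3, R@4, S@6: d1:8  d2:8  d3:8  d4:8  d5:8  d6:6 — peak 8.
Total painter-days = 46 over 6 days ⇒ peak ≥ ⌈46/6⌉ = 8, so 8 is optimal.

8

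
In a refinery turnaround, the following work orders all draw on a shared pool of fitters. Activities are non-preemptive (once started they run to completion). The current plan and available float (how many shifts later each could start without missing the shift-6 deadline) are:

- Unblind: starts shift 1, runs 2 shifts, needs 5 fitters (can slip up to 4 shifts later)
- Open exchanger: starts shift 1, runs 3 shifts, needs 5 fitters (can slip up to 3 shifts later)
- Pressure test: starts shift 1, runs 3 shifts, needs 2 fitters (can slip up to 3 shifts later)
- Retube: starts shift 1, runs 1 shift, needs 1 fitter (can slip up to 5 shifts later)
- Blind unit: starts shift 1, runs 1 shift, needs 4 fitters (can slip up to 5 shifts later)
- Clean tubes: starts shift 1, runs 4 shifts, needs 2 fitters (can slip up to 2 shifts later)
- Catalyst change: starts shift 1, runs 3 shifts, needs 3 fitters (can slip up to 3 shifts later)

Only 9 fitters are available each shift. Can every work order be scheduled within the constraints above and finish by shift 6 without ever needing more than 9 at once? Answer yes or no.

Schedule Unblind@1, Open exchanger@4, Pressure test@4, Retube@1, Blind unit@3, Clean tubes@3, Catalyst change@1: s1:9  s2:8  s3:9  s4:9  s5:9  s6:9 — peak 9 ≤ 9.

yes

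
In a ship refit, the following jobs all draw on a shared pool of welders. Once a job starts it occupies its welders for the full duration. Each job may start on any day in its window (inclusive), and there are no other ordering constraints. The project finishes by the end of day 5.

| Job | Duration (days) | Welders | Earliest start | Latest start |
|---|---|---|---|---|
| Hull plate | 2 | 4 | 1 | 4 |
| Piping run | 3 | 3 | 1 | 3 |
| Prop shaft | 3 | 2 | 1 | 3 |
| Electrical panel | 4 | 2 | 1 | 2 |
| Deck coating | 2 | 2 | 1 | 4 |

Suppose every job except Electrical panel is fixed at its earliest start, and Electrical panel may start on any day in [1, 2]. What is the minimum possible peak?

13

Electrical panel@1: d1:13  d2:13  d3:7  d4:2  d5:0 → peak 13
Electrical panel@2: d1:11  d2:13  d3:7  d4:2  d5:2 → peak 13
Best is Electrical panel@1, peak 13.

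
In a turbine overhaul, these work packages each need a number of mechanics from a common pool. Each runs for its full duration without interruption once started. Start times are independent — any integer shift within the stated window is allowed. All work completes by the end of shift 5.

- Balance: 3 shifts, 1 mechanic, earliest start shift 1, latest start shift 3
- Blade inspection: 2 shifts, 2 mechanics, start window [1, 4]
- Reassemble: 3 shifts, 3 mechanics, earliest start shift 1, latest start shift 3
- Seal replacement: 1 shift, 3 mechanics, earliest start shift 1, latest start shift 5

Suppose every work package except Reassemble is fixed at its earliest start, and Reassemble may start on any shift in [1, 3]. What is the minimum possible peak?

Reassemble@1: s1:9  s2:6  s3:4  s4:0  s5:0 → peak 9
Reassemble@2: s1:6  s2:6  s3:4  s4:3  s5:0 → peak 6
Reassemble@3: s1:6  s2:3  s3:4  s4:3  s5:3 → peak 6
Best is Reassemble@2, peak 6.

6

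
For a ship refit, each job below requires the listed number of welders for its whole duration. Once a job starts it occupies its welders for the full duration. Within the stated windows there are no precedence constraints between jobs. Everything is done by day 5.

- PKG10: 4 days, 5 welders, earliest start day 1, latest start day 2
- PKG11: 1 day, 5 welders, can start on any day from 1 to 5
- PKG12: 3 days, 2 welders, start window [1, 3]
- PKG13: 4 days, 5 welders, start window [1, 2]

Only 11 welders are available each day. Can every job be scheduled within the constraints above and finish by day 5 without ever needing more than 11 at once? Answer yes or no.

The minimum achievable peak is 12; 11 < 12, so no feasible schedule stays within the cap.

no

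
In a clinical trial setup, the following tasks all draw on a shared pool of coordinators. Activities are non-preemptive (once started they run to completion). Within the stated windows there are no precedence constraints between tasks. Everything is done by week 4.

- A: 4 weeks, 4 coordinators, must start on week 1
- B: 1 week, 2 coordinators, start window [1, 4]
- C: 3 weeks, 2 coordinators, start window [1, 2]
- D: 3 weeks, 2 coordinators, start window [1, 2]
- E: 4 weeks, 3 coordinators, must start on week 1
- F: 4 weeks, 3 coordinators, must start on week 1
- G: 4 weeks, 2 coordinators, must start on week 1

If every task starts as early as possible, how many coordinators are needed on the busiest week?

18

Early-start schedule: A@1, B@1, C@1, D@1, E@1, F@1, G@1.
Load per week: week 1: 18, week 2: 16, week 3: 16, week 4: 12.
Peak is 18.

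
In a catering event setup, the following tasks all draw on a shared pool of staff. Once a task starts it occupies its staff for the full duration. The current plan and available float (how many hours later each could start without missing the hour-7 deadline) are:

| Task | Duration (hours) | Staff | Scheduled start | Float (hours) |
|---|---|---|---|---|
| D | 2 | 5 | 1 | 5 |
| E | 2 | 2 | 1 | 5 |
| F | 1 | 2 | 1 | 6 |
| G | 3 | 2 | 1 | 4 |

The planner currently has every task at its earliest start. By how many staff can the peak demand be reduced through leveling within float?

6

Early-start peak: h1:11  h2:9  h3:2  h4:0  h5:0  h6:0  h7:0 ⇒ 11.
Leveled (D@1, E@3, F@3, G@4): h1:5  h2:5  h3:4  h4:4  h5:2  h6:2  h7:0 ⇒ 5.
Reduction 11 − 5 = 6.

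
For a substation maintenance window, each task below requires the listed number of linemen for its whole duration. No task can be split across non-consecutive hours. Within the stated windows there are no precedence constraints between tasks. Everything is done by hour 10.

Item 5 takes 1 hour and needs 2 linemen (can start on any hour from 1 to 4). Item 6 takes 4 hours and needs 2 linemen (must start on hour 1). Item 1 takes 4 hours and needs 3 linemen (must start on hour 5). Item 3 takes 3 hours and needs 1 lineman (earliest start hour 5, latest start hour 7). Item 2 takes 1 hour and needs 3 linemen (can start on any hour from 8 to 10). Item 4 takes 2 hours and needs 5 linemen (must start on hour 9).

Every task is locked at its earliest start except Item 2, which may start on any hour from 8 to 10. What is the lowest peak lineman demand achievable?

6

Item 2@8: h1:4  h2:2  h3:2  h4:2  h5:4  h6:4  h7:4  h8:6  h9:5  h10:5 → peak 6
Item 2@9: h1:4  h2:2  h3:2  h4:2  h5:4  h6:4  h7:4  h8:3  h9:8  h10:5 → peak 8
Item 2@10: h1:4  h2:2  h3:2  h4:2  h5:4  h6:4  h7:4  h8:3  h9:5  h10:8 → peak 8
Best is Item 2@8, peak 6.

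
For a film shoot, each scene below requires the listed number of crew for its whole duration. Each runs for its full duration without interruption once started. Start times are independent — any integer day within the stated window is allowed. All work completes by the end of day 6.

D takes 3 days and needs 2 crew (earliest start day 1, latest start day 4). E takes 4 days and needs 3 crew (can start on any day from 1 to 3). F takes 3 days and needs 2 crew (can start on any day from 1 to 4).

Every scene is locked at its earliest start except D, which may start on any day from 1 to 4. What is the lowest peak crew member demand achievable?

D@1: d1:7  d2:7  d3:7  d4:3  d5:0  d6:0 → peak 7
D@2: d1:5  d2:7  d3:7  d4:5  d5:0  d6:0 → peak 7
D@3: d1:5  d2:5  d3:7  d4:5  d5:2  d6:0 → peak 7
D@4: d1:5  d2:5  d3:5  d4:5  d5:2  d6:2 → peak 5
Best is D@4, peak 5.

5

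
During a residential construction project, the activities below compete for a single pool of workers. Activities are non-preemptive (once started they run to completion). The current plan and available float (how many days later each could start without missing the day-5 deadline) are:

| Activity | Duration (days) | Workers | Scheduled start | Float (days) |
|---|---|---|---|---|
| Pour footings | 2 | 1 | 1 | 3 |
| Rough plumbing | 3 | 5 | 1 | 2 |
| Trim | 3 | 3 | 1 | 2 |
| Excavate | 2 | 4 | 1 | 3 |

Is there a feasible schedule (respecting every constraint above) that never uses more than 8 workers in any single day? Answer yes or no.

Schedule Pour footings@1, Rough plumbing@1, Trim@3, Excavate@4: d1:6  d2:6  d3:8  d4:7  d5:7 — peak 8 ≤ 8.

yes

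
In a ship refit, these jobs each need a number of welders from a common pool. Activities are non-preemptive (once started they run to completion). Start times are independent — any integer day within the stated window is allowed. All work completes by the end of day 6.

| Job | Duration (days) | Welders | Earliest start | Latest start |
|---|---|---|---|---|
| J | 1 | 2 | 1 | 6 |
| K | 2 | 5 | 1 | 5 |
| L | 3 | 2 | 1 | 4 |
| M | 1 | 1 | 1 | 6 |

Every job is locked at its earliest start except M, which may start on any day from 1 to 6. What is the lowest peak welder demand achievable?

9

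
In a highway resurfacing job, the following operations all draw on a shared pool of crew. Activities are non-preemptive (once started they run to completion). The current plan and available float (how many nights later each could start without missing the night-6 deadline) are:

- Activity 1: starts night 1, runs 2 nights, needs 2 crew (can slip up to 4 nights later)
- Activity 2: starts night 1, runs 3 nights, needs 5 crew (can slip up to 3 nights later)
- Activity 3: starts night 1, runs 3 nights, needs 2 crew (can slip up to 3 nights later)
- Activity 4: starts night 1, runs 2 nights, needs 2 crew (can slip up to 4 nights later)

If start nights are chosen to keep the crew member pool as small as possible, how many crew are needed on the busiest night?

6

Early-start (Activity 1@1, Activity 2@1, Activity 3@1, Activity 4@1) gives peak 11: n1:11  n2:11  n3:7  n4:0  n5:0  n6:0.
Shift Activity 2→4.
Schedule Activity 1@1, Activity 2@4, Activity 3@1, Activity 4@1: n1:6  n2:6  n3:2  n4:5  n5:5  n6:5 — peak 6.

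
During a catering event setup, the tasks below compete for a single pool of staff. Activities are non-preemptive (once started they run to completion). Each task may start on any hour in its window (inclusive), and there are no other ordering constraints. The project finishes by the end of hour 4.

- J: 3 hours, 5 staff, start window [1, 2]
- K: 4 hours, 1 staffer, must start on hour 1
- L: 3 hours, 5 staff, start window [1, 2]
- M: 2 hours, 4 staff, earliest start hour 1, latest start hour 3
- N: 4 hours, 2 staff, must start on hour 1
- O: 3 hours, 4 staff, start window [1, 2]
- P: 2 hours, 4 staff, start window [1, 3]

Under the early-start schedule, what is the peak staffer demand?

25

Early-start schedule: J@1, K@1, L@1, M@1, N@1, O@1, P@1.
Load per hour: hour 1: 25, hour 2: 25, hour 3: 17, hour 4: 3.
Peak is 25.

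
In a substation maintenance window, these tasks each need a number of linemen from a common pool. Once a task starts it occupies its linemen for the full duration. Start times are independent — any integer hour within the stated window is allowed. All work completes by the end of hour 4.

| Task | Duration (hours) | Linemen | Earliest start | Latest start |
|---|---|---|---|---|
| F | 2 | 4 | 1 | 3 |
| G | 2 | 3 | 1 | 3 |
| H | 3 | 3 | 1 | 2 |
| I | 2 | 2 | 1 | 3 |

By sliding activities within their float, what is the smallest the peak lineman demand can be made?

8

Early-start (F@1, G@1, H@1, I@1) gives peak 12: h1:12  h2:12  h3:3  h4:0.
Shift G→3, I→3.
Schedule F@1, G@3, H@1, I@3: h1:7  h2:7  h3:8  h4:5 — peak 8.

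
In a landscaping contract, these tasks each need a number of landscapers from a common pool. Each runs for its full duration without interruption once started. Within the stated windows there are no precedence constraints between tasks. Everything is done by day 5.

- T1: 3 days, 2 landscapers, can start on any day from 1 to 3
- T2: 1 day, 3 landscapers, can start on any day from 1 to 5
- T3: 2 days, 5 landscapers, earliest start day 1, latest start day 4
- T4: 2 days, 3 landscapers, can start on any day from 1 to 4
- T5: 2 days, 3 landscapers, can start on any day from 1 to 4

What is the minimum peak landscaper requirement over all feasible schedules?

7

Early-start (T1@1, T2@1, T3@1, T4@1, T5@1) gives peak 16: d1:16  d2:13  d3:2  d4:0  d5:0.
Shift T3→2, T4→4, T5→4.
Schedule T1@1, T2@1, T3@2, T4@4, T5@4: d1:5  d2:7  d3:7  d4:6  d5:6 — peak 7.
Total landscaper-days = 31 over 5 days ⇒ peak ≥ ⌈31/5⌉ = 7, so 7 is optimal.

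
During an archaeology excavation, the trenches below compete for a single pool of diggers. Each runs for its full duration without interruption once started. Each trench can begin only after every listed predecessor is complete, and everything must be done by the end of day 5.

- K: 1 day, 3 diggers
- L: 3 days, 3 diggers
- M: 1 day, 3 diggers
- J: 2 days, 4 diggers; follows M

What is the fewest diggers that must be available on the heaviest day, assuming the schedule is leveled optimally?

Early-start (K@1, L@1, M@1, J@2) gives peak 9: d1:9  d2:7  d3:7  d4:0  d5:0.
Shift M→2, J→4.
Schedule K@1, L@1, M@2, J@4: d1:6  d2:6  d3:3  d4:4  d5:4 — peak 6.

6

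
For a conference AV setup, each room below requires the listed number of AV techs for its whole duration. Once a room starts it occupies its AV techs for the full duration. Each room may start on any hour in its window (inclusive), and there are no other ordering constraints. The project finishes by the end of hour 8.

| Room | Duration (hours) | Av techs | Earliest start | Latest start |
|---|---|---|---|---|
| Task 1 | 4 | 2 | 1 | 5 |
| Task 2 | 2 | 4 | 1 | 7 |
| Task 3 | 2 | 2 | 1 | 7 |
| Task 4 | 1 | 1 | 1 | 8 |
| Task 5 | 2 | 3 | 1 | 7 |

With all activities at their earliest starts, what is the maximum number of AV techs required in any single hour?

12

Early-start schedule: Task 1@1, Task 2@1, Task 3@1, Task 4@1, Task 5@1.
Load per hour: hour 1: 12, hour 2: 11, hour 3: 2, hour 4: 2, hour 5: 0, hour 6: 0, hour 7: 0, hour 8: 0.
Peak is 12.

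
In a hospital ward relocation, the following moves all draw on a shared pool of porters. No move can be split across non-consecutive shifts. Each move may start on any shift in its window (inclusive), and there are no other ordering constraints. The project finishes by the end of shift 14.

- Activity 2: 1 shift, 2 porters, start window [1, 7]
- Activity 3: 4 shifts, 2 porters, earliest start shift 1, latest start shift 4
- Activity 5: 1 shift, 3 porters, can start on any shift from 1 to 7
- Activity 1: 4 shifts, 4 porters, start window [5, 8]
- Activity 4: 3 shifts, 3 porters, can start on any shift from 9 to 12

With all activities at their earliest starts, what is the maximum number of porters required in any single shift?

Early-start schedule: Activity 2@1, Activity 3@1, Activity 5@1, Activity 1@5, Activity 4@9.
Load per shift: shift 1: 7, shift 2: 2, shift 3: 2, shift 4: 2, shift 5: 4, shift 6: 4, shift 7: 4, shift 8: 4, shift 9: 3, shift 10: 3, shift 11: 3, shift 12: 0, shift 13: 0, shift 14: 0.
Peak is 7.

7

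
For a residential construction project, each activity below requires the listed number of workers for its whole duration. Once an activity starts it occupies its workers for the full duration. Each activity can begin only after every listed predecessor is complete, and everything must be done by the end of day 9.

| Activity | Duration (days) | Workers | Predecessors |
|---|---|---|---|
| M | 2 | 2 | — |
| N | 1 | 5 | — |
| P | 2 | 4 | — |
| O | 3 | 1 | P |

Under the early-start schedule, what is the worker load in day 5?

At early start, day 5 has: O.
Demand: 1 = 1.

1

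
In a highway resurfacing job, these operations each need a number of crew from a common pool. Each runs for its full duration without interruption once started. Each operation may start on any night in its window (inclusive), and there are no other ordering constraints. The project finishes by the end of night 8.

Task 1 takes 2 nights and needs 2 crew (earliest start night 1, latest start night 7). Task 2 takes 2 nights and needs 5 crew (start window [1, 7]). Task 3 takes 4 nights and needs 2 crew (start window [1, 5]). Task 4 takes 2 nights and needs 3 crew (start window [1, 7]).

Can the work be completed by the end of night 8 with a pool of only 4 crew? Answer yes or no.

no

The minimum achievable peak is 5; 4 < 5, so no feasible schedule stays within the cap.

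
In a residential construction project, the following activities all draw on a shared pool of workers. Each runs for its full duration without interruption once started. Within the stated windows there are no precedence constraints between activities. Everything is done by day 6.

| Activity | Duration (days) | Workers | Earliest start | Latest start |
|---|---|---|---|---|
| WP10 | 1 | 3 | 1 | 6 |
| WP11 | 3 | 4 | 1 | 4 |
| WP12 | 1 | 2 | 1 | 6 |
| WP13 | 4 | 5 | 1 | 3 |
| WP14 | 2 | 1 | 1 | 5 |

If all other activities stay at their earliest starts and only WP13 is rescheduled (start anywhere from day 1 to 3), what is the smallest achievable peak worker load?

WP13@1: d1:15  d2:10  d3:9  d4:5  d5:0  d6:0 → peak 15
WP13@2: d1:10  d2:10  d3:9  d4:5  d5:5  d6:0 → peak 10
WP13@3: d1:10  d2:5  d3:9  d4:5  d5:5  d6:5 → peak 10
Best is WP13@2, peak 10.

10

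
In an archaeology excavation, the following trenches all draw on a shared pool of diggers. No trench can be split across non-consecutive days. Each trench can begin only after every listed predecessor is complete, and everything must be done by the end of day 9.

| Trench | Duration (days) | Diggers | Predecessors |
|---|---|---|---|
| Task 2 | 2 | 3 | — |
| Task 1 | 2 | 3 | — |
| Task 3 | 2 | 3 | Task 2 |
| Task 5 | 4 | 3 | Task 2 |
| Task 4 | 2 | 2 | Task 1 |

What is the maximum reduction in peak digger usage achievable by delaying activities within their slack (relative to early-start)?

2

Early-start peak: d1:6  d2:6  d3:8  d4:8  d5:3  d6:3  d7:0  d8:0  d9:0 ⇒ 8.
Leveled (Task 2@1, Task 1@1, Task 3@3, Task 5@3, Task 4@5): d1:6  d2:6  d3:6  d4:6  d5:5  d6:5  d7:0  d8:0  d9:0 ⇒ 6.
Reduction 8 − 6 = 2.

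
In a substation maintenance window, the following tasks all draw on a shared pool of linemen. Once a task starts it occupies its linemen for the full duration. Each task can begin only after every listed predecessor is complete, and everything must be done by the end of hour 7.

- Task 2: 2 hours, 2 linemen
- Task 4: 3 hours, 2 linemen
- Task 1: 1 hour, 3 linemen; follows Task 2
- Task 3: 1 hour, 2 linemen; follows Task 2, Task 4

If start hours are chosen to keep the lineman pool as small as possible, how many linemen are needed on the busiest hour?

3

Early-start (Task 2@1, Task 4@1, Task 1@3, Task 3@4) gives peak 5: h1:4  h2:4  h3:5  h4:2  h5:0  h6:0  h7:0.
Shift Task 4→3, Task 1→6, Task 3→7.
Schedule Task 2@1, Task 4@3, Task 1@6, Task 3@7: h1:2  h2:2  h3:2  h4:2  h5:2  h6:3  h7:2 — peak 3.
Total lineman-hours = 15 over 7 hours ⇒ peak ≥ ⌈15/7⌉ = 3, so 3 is optimal.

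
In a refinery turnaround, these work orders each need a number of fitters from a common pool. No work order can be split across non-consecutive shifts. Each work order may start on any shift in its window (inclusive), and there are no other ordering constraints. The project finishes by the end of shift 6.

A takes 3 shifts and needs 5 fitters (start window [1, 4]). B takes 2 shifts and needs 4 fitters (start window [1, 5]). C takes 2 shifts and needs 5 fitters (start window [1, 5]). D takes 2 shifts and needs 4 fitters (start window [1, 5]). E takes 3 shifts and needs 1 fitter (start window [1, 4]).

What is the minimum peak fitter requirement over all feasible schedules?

9

Early-start (A@1, B@1, C@1, D@1, E@1) gives peak 19: s1:19  s2:19  s3:6  s4:0  s5:0  s6:0.
Shift C→5, D→3, E→4.
Schedule A@1, B@1, C@5, D@3, E@4: s1:9  s2:9  s3:9  s4:5  s5:6  s6:6 — peak 9.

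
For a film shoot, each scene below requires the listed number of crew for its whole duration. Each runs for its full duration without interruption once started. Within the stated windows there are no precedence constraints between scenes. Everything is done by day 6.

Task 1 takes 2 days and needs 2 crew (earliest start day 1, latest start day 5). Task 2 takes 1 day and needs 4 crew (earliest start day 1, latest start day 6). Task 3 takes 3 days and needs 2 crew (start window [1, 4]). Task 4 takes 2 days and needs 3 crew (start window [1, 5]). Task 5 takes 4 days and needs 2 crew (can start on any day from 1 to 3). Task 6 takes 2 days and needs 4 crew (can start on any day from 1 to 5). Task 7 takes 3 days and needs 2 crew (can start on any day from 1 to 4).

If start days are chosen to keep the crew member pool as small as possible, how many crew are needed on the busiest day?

Early-start (Task 1@1, Task 2@1, Task 3@1, Task 4@1, Task 5@1, Task 6@1, Task 7@1) gives peak 19: d1:19  d2:15  d3:6  d4:2  d5:0  d6:0.
Shift Task 4→2, Task 5→3, Task 6→4, Task 7→4.
Schedule Task 1@1, Task 2@1, Task 3@1, Task 4@2, Task 5@3, Task 6@4, Task 7@4: d1:8  d2:7  d3:7  d4:8  d5:8  d6:4 — peak 8.

8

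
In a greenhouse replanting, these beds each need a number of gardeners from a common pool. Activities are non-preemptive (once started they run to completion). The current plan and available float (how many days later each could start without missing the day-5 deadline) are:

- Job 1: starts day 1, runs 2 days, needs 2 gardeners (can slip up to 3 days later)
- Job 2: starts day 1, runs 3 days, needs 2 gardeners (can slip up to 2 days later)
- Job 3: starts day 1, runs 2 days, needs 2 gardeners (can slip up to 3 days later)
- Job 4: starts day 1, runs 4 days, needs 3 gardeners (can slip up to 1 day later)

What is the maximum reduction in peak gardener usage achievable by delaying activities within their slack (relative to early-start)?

2

Early-start peak: d1:9  d2:9  d3:5  d4:3  d5:0 ⇒ 9.
Leveled (Job 1@1, Job 2@1, Job 3@3, Job 4@1): d1:7  d2:7  d3:7  d4:5  d5:0 ⇒ 7.
Reduction 9 − 7 = 2.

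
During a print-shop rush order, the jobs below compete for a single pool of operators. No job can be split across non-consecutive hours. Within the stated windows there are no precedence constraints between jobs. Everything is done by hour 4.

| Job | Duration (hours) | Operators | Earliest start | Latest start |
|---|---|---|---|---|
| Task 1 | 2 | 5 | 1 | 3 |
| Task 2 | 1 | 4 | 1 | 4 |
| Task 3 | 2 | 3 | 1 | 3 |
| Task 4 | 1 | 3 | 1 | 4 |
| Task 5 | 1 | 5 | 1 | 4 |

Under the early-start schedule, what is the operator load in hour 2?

8

At early start, hour 2 has: Task 1, Task 3.
Demand: 5 + 3 = 8.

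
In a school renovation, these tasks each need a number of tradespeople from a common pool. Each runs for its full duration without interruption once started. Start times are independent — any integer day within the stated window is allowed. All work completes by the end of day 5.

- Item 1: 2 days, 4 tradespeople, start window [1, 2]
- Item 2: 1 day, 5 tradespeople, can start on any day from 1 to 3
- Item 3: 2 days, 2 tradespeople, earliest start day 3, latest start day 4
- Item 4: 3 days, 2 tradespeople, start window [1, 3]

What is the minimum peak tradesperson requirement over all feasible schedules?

Early-start (Item 1@1, Item 2@1, Item 3@3, Item 4@1) gives peak 11: d1:11  d2:6  d3:4  d4:2  d5:0.
Shift Item 1→2, Item 3→4, Item 4→2.
Schedule Item 1@2, Item 2@1, Item 3@4, Item 4@2: d1:5  d2:6  d3:6  d4:4  d5:2 — peak 6.

6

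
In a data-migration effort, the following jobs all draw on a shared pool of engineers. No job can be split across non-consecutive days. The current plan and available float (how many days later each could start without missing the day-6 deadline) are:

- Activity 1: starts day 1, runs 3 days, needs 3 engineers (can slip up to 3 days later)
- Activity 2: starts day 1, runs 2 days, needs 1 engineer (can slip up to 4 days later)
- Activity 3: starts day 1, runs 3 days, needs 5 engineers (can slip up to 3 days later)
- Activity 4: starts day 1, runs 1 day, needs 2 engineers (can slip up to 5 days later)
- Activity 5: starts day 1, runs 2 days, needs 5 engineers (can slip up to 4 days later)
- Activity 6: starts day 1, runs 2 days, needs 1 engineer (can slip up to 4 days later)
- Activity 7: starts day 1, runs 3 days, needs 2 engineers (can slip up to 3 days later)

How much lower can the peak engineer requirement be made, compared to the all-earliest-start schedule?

Early-start peak: d1:19  d2:17  d3:10  d4:0  d5:0  d6:0 ⇒ 19.
Leveled (Activity 1@1, Activity 2@3, Activity 3@4, Activity 4@3, Activity 5@1, Activity 6@5, Activity 7@3): d1:8  d2:8  d3:8  d4:8  d5:8  d6:6 ⇒ 8.
Reduction 19 − 8 = 11.

11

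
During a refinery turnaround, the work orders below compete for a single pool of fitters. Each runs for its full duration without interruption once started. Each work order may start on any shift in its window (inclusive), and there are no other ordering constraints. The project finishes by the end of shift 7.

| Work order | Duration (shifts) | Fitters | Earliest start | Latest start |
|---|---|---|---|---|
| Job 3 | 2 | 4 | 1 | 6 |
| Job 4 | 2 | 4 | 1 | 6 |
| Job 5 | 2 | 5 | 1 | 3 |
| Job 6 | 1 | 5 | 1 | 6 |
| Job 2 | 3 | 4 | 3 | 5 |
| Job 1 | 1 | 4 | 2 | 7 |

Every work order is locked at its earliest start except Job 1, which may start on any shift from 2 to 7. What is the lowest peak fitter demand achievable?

Job 1@2: s1:18  s2:17  s3:4  s4:4  s5:4  s6:0  s7:0 → peak 18
Job 1@3: s1:18  s2:13  s3:8  s4:4  s5:4  s6:0  s7:0 → peak 18
Job 1@4: s1:18  s2:13  s3:4  s4:8  s5:4  s6:0  s7:0 → peak 18
Job 1@5: s1:18  s2:13  s3:4  s4:4  s5:8  s6:0  s7:0 → peak 18
Job 1@6: s1:18  s2:13  s3:4  s4:4  s5:4  s6:4  s7:0 → peak 18
Job 1@7: s1:18  s2:13  s3:4  s4:4  s5:4  s6:0  s7:4 → peak 18
Best is Job 1@2, peak 18.

18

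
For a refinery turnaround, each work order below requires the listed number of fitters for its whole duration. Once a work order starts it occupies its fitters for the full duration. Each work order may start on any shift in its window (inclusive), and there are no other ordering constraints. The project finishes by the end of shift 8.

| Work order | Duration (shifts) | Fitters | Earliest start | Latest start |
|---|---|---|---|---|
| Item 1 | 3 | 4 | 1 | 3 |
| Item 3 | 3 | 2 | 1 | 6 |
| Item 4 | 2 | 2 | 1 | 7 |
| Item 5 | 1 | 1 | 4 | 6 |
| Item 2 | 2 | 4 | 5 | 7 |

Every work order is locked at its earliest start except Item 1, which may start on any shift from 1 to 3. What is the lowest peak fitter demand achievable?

8

Item 1@1: s1:8  s2:8  s3:6  s4:1  s5:4  s6:4  s7:0  s8:0 → peak 8
Item 1@2: s1:4  s2:8  s3:6  s4:5  s5:4  s6:4  s7:0  s8:0 → peak 8
Item 1@3: s1:4  s2:4  s3:6  s4:5  s5:8  s6:4  s7:0  s8:0 → peak 8
Best is Item 1@1, peak 8.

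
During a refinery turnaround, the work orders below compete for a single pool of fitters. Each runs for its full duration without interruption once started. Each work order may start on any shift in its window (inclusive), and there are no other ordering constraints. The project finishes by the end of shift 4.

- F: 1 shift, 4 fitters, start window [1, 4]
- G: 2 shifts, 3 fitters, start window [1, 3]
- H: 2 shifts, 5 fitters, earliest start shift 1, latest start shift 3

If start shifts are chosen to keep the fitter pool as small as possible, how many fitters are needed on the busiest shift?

Early-start (F@1, G@1, H@1) gives peak 12: s1:12  s2:8  s3:0  s4:0.
Shift H→3.
Schedule F@1, G@1, H@3: s1:7  s2:3  s3:5  s4:5 — peak 7.

7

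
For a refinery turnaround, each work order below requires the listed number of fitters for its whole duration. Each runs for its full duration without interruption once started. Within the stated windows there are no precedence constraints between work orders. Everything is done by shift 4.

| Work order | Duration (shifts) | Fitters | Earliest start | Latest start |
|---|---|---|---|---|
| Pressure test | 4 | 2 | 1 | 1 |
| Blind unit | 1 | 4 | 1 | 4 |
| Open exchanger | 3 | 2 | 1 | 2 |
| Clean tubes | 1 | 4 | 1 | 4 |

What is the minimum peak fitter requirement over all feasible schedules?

Early-start (Pressure test@1, Blind unit@1, Open exchanger@1, Clean tubes@1) gives peak 12: s1:12  s2:4  s3:4  s4:2.
Shift Clean tubes→2.
Schedule Pressure test@1, Blind unit@1, Open exchanger@1, Clean tubes@2: s1:8  s2:8  s3:4  s4:2 — peak 8.

8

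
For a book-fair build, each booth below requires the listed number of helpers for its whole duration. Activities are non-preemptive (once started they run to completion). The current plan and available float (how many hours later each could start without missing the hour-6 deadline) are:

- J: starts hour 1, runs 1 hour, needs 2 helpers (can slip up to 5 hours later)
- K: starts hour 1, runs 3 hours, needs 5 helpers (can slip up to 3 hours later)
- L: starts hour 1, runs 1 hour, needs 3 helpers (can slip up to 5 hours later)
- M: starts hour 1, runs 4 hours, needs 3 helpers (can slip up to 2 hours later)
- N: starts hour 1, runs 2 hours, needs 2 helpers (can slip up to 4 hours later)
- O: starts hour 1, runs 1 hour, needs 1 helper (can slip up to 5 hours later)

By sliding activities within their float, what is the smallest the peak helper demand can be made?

Early-start (J@1, K@1, L@1, M@1, N@1, O@1) gives peak 16: h1:16  h2:10  h3:8  h4:3  h5:0  h6:0.
Shift L→2, M→3, N→4.
Schedule J@1, K@1, L@2, M@3, N@4, O@1: h1:8  h2:8  h3:8  h4:5  h5:5  h6:3 — peak 8.

8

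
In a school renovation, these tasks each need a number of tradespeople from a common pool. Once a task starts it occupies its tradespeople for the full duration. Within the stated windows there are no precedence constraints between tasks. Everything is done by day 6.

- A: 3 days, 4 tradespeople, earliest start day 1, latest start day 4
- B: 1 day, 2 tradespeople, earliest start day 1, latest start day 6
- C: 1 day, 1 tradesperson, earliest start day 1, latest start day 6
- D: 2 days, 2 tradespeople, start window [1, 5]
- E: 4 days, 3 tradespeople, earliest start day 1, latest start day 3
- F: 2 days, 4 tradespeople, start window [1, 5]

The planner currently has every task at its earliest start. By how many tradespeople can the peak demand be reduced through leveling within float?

9

Early-start peak: d1:16  d2:13  d3:7  d4:3  d5:0  d6:0 ⇒ 16.
Leveled (A@1, B@4, C@1, D@1, E@3, F@5): d1:7  d2:6  d3:7  d4:5  d5:7  d6:7 ⇒ 7.
Reduction 16 − 7 = 9.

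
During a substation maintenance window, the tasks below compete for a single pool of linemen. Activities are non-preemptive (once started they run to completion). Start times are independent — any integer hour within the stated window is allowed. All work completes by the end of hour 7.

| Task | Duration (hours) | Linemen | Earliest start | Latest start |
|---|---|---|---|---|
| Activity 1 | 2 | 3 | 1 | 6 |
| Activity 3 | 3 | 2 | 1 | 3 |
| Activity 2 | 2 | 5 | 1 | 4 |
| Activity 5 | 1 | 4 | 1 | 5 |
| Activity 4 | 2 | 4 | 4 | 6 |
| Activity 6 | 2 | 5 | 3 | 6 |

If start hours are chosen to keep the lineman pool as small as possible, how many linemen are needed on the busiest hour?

Early-start (Activity 1@1, Activity 3@1, Activity 2@1, Activity 5@1, Activity 4@4, Activity 6@3) gives peak 14: h1:14  h2:10  h3:7  h4:9  h5:4  h6:0  h7:0.
Shift Activity 1→4, Activity 5→3, Activity 6→6.
Schedule Activity 1@4, Activity 3@1, Activity 2@1, Activity 5@3, Activity 4@4, Activity 6@6: h1:7  h2:7  h3:6  h4:7  h5:7  h6:5  h7:5 — peak 7.
Total lineman-hours = 44 over 7 hours ⇒ peak ≥ ⌈44/7⌉ = 7, so 7 is optimal.

7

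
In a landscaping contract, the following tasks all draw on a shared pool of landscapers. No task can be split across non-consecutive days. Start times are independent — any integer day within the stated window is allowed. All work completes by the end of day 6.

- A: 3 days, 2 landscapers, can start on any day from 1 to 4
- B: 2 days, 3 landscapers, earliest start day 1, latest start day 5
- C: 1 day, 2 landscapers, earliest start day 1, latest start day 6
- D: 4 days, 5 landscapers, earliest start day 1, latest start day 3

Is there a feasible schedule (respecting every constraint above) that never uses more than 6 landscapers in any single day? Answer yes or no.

no

The minimum achievable peak is 7; 6 < 7, so no feasible schedule stays within the cap.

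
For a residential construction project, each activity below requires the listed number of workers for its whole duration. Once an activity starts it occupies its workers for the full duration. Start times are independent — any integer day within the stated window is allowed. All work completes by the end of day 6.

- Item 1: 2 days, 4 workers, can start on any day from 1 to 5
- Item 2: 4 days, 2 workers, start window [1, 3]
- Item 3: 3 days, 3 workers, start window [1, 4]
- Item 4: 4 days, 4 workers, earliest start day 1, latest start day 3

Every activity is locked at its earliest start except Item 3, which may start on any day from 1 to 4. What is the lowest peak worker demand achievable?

10

Item 3@1: d1:13  d2:13  d3:9  d4:6  d5:0  d6:0 → peak 13
Item 3@2: d1:10  d2:13  d3:9  d4:9  d5:0  d6:0 → peak 13
Item 3@3: d1:10  d2:10  d3:9  d4:9  d5:3  d6:0 → peak 10
Item 3@4: d1:10  d2:10  d3:6  d4:9  d5:3  d6:3 → peak 10
Best is Item 3@3, peak 10.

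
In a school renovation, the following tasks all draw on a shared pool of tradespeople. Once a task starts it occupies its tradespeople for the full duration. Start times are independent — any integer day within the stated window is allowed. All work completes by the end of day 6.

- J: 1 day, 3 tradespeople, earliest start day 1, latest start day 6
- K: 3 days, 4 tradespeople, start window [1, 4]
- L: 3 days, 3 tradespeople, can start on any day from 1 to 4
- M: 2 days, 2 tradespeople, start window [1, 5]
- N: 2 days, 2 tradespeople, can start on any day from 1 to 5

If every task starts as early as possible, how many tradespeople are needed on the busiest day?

14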